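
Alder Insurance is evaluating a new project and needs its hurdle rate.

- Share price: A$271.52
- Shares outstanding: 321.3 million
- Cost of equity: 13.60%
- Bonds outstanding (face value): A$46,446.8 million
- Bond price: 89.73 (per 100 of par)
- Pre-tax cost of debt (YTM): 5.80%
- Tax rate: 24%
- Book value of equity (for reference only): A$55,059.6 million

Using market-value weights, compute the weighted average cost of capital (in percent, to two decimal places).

Market value of equity E = 271.52 × 321.3m = 87239.376m. Market value of debt D = 46446.8m × 89.73/100 = 41676.71364m.
Total capital V = 87239.376 + 41676.71364 = 128916.08964.
Equity: weight = 87239.376/128916.08964 = 0.6767; cost = 13.6%.
Bonds outstanding: weight = 41676.71364/128916.08964 = 0.3233; after-tax cost = 5.8% × (1 − 24%) = 4.4080%.
WACC = 0.6767 × 13.6000% + 0.3233 × 4.4080% = 10.6284%.

10.63%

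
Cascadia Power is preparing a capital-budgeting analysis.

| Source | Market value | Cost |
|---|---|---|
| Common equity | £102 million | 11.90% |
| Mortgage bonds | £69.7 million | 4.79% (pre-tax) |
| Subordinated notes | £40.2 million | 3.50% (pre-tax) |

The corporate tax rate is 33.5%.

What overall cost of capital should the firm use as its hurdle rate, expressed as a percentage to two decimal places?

7.22%

Total capital V = 102 + 69.7 + 40.2 = 211.9.
Equity: weight = 102/211.9 = 0.4814; cost = 11.9%.
Mortgage bonds: weight = 69.7/211.9 = 0.3289; after-tax cost = 4.79% × (1 − 33.5%) = 3.1854%.
Subordinated notes: weight = 40.2/211.9 = 0.1897; after-tax cost = 3.5% × (1 − 33.5%) = 2.3275%.
WACC = 0.4814 × 11.9000% + 0.3289 × 3.1854% + 0.1897 × 2.3275% = 7.2175%.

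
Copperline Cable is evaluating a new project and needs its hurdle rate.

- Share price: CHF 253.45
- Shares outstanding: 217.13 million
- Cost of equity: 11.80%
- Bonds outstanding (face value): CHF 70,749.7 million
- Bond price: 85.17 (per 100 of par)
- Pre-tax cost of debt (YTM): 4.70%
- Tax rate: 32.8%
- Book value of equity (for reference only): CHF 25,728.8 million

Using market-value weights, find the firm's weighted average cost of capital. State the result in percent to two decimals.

Market value of equity E = 253.45 × 217.13m = 55031.5985m. Market value of debt D = 70749.7m × 85.17/100 = 60257.51949m.
Total capital V = 55031.5985 + 60257.51949 = 115289.11799.
Equity: weight = 55031.5985/115289.11799 = 0.4773; cost = 11.8%.
Bonds outstanding: weight = 60257.51949/115289.11799 = 0.5227; after-tax cost = 4.7% × (1 − 32.8%) = 3.1584%.
WACC = 0.4773 × 11.8000% + 0.5227 × 3.1584% = 7.2833%.

7.28%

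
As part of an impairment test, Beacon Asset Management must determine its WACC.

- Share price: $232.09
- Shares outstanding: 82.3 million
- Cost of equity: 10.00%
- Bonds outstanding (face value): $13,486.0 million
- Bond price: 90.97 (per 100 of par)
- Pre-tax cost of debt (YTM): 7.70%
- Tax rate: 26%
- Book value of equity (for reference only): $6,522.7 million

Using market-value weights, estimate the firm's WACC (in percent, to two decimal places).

Market value of equity E = 232.09 × 82.3m = 19101.007m. Market value of debt D = 13486m × 90.97/100 = 12268.2142m.
Total capital V = 19101.007 + 12268.2142 = 31369.2212.
Equity: weight = 19101.007/31369.2212 = 0.6089; cost = 10%.
Bonds outstanding: weight = 12268.2142/31369.2212 = 0.3911; after-tax cost = 7.7% × (1 − 26%) = 5.6980%.
WACC = 0.6089 × 10.0000% + 0.3911 × 5.6980% = 8.3175%.

8.32%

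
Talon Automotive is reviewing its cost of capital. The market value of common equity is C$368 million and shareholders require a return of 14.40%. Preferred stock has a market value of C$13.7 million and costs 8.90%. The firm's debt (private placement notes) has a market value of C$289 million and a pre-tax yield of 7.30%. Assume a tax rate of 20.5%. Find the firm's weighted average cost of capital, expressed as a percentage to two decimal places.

10.58%

Total capital V = 368 + 13.7 + 289 = 670.7.
Equity: weight = 368/670.7 = 0.5487; cost = 14.4%.
Preferred: weight = 13.7/670.7 = 0.0204; cost = 8.9%.
Private placement notes: weight = 289/670.7 = 0.4309; after-tax cost = 7.3% × (1 − 20.5%) = 5.8035%.
WACC = 0.5487 × 14.4000% + 0.0204 × 8.9000% + 0.4309 × 5.8035% = 10.5835%.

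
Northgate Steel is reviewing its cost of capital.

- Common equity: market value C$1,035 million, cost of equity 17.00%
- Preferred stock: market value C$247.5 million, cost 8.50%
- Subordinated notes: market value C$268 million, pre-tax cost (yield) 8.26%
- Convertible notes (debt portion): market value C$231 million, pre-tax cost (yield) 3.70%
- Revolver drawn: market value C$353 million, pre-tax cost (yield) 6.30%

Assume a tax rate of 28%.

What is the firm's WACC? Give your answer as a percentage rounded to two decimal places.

Total capital V = 1035 + 247.5 + 268 + 231 + 353 = 2134.5.
Equity: weight = 1035/2134.5 = 0.4849; cost = 17%.
Preferred: weight = 247.5/2134.5 = 0.1160; cost = 8.5%.
Subordinated notes: weight = 268/2134.5 = 0.1256; after-tax cost = 8.26% × (1 − 28%) = 5.9472%.
Convertible notes (debt portion): weight = 231/2134.5 = 0.1082; after-tax cost = 3.7% × (1 − 28%) = 2.6640%.
Revolver drawn: weight = 353/2134.5 = 0.1654; after-tax cost = 6.3% × (1 − 28%) = 4.5360%.
WACC = 0.4849 × 17.0000% + 0.1160 × 8.5000% + 0.1256 × 5.9472% + 0.1082 × 2.6640% + 0.1654 × 4.5360% = 11.0139%.

11.01%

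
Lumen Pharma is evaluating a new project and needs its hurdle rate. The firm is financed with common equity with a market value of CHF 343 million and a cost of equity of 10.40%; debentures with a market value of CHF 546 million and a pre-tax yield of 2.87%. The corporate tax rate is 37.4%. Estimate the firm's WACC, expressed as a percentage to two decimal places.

Total capital V = 343 + 546 = 889.
Equity: weight = 343/889 = 0.3858; cost = 10.4%.
Debentures: weight = 546/889 = 0.6142; after-tax cost = 2.87% × (1 − 37.4%) = 1.7966%.
WACC = 0.3858 × 10.4000% + 0.6142 × 1.7966% = 5.1160%.

5.12%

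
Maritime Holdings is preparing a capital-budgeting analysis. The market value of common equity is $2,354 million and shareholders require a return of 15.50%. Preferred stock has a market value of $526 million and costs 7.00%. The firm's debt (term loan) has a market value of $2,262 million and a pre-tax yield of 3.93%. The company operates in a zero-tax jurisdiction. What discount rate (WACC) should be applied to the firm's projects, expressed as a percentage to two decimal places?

Total capital V = 2354 + 526 + 2262 = 5142.
Equity: weight = 2354/5142 = 0.4578; cost = 15.5%.
Preferred: weight = 526/5142 = 0.1023; cost = 7%.
Term loan: weight = 2262/5142 = 0.4399; after-tax cost = 3.93% × (1 − 0%) = 3.9300%.
WACC = 0.4578 × 15.5000% + 0.1023 × 7.0000% + 0.4399 × 3.9300% = 9.5408%.

9.54%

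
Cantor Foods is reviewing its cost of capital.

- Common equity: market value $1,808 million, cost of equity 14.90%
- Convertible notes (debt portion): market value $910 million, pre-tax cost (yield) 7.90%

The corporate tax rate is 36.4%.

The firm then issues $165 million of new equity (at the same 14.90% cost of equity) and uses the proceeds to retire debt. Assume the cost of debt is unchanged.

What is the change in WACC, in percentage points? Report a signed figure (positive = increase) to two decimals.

+0.60 pp

Current WACC:
Total capital V = 1808 + 910 = 2718.
Equity: weight = 1808/2718 = 0.6652; cost = 14.9%.
Convertible notes (debt portion): weight = 910/2718 = 0.3348; after-tax cost = 7.9% × (1 − 36.4%) = 5.0244%.
WACC = 0.6652 × 14.9000% + 0.3348 × 5.0244% = 11.5936%.
After the change:
Total capital V = 1973 + 745 = 2718.
Equity: weight = 1973/2718 = 0.7259; cost = 14.9%.
Convertible notes (debt portion): weight = 745/2718 = 0.2741; after-tax cost = 7.9% × (1 − 36.4%) = 5.0244%.
WACC = 0.7259 × 14.9000% + 0.2741 × 5.0244% = 12.1931%.
Change in WACC = 12.1931% − 11.5936% = 0.5995 pp.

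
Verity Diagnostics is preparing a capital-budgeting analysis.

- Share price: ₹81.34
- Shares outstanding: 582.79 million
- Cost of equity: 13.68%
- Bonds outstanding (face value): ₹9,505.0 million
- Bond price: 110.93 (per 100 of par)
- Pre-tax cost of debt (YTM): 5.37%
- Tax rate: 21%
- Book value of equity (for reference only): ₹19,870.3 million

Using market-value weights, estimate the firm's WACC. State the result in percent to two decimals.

11.96%

Market value of equity E = 81.34 × 582.79m = 47404.1386m. Market value of debt D = 9505m × 110.93/100 = 10543.8965m.
Total capital V = 47404.1386 + 10543.8965 = 57948.0351.
Equity: weight = 47404.1386/57948.0351 = 0.8180; cost = 13.68%.
Bonds outstanding: weight = 10543.8965/57948.0351 = 0.1820; after-tax cost = 5.37% × (1 − 21%) = 4.2423%.
WACC = 0.8180 × 13.6800% + 0.1820 × 4.2423% = 11.9628%.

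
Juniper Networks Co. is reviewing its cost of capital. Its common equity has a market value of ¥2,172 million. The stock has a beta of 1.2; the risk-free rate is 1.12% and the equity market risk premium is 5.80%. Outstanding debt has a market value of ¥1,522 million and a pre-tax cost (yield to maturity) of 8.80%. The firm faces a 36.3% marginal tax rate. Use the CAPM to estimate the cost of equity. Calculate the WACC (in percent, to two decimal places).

7.06%

Cost of equity via CAPM: Re = 1.12% + 1.2 × 5.8% = 8.0800%.
Total capital V = 2172 + 1522 = 3694.
Equity: weight = 2172/3694 = 0.5880; cost = 8.08%.
Debt: weight = 1522/3694 = 0.4120; after-tax cost = 8.8% × (1 − 36.3%) = 5.6056%.
WACC = 0.5880 × 8.0800% + 0.4120 × 5.6056% = 7.0605%.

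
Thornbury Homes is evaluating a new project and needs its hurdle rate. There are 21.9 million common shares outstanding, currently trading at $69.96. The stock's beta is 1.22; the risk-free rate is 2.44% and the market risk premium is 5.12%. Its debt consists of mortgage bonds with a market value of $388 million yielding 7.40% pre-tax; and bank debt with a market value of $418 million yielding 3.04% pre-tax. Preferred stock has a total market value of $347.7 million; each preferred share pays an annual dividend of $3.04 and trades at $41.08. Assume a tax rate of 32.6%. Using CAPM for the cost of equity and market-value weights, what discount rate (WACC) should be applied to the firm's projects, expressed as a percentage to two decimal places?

Cost of equity via CAPM: Re = 2.44% + 1.22 × 5.12% = 8.6864%.
Cost of preferred: Rp = 3.04 / 41.08 = 7.4002%.
Market value of equity E = 69.96 × 21.9m = 1532.124m.
Total capital V = 1532.124 + 347.7 + 388 + 418 = 2685.824.
Equity: weight = 1532.124/2685.824 = 0.5704; cost = 8.6864%.
Preferred: weight = 347.7/2685.824 = 0.1295; cost = 7.4002%.
Mortgage bonds: weight = 388/2685.824 = 0.1445; after-tax cost = 7.4% × (1 − 32.6%) = 4.9876%.
Bank debt: weight = 418/2685.824 = 0.1556; after-tax cost = 3.04% × (1 − 32.6%) = 2.0490%.
WACC = 0.5704 × 8.6864% + 0.1295 × 7.4002% + 0.1445 × 4.9876% + 0.1556 × 2.0490% = 6.9526%.

6.95%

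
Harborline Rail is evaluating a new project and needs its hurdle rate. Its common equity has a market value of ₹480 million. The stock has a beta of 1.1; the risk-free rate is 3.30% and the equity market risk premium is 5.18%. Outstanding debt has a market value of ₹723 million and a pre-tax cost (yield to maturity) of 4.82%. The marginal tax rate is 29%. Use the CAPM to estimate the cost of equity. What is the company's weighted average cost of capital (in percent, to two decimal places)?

Cost of equity via CAPM: Re = 3.3% + 1.1 × 5.18% = 8.9980%.
Total capital V = 480 + 723 = 1203.
Equity: weight = 480/1203 = 0.3990; cost = 8.998%.
Debt: weight = 723/1203 = 0.6010; after-tax cost = 4.82% × (1 − 29%) = 3.4222%.
WACC = 0.3990 × 8.9980% + 0.6010 × 3.4222% = 5.6470%.

5.65%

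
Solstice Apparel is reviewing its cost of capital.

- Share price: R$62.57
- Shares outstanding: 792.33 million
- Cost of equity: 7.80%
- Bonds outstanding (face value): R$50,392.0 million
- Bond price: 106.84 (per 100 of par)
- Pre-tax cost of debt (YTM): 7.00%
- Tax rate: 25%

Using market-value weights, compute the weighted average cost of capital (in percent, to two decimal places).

Market value of equity E = 62.57 × 792.33m = 49576.0881m. Market value of debt D = 50392m × 106.84/100 = 53838.8128m.
Total capital V = 49576.0881 + 53838.8128 = 103414.9009.
Equity: weight = 49576.0881/103414.9009 = 0.4794; cost = 7.8%.
Bonds outstanding: weight = 53838.8128/103414.9009 = 0.5206; after-tax cost = 7% × (1 − 25%) = 5.2500%.
WACC = 0.4794 × 7.8000% + 0.5206 × 5.2500% = 6.4724%.

6.47%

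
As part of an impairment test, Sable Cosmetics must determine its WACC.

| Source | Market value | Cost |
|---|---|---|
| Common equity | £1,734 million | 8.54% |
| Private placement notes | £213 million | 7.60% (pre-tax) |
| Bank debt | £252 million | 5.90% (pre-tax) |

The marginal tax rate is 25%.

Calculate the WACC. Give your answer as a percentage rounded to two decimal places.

Total capital V = 1734 + 213 + 252 = 2199.
Equity: weight = 1734/2199 = 0.7885; cost = 8.54%.
Private placement notes: weight = 213/2199 = 0.0969; after-tax cost = 7.6% × (1 − 25%) = 5.7000%.
Bank debt: weight = 252/2199 = 0.1146; after-tax cost = 5.9% × (1 − 25%) = 4.4250%.
WACC = 0.7885 × 8.5400% + 0.0969 × 5.7000% + 0.1146 × 4.4250% = 7.7933%.

7.79%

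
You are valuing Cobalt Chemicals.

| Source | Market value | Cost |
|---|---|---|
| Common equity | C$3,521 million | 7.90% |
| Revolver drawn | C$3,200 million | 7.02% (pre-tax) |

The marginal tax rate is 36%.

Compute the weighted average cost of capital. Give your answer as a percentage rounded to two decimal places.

6.28%

Total capital V = 3521 + 3200 = 6721.
Equity: weight = 3521/6721 = 0.5239; cost = 7.9%.
Revolver drawn: weight = 3200/6721 = 0.4761; after-tax cost = 7.02% × (1 − 36%) = 4.4928%.
WACC = 0.5239 × 7.9000% + 0.4761 × 4.4928% = 6.2778%.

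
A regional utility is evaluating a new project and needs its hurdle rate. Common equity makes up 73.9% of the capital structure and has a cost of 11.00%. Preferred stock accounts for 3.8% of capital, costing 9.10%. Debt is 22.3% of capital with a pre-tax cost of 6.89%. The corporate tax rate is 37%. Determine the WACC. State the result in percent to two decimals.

After-tax cost of debt = 6.89% × (1 − 37%) = 4.3407%.
WACC = 0.739 × 11.0000% + 0.038 × 9.1000% + 0.223 × 4.3407% = 9.4428%.

9.44%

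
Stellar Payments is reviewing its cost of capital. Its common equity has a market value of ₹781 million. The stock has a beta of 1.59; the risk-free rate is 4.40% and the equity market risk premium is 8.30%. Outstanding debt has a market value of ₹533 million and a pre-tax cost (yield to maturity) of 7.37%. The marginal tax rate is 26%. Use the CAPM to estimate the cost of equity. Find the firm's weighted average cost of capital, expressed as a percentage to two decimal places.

Cost of equity via CAPM: Re = 4.4% + 1.59 × 8.3% = 17.5970%.
Total capital V = 781 + 533 = 1314.
Equity: weight = 781/1314 = 0.5944; cost = 17.597%.
Debt: weight = 533/1314 = 0.4056; after-tax cost = 7.37% × (1 − 26%) = 5.4538%.
WACC = 0.5944 × 17.5970% + 0.4056 × 5.4538% = 12.6713%.

12.67%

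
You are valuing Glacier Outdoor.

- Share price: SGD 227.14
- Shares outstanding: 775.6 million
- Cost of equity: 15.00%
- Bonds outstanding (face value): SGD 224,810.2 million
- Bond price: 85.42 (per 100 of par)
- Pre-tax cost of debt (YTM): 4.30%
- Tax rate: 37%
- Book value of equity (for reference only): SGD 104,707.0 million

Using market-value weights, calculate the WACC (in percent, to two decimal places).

8.59%

Market value of equity E = 227.14 × 775.6m = 176169.784m. Market value of debt D = 224810.2m × 85.42/100 = 192032.87284m.
Total capital V = 176169.784 + 192032.87284 = 368202.65684.
Equity: weight = 176169.784/368202.65684 = 0.4785; cost = 15%.
Bonds outstanding: weight = 192032.87284/368202.65684 = 0.5215; after-tax cost = 4.3% × (1 − 37%) = 2.7090%.
WACC = 0.4785 × 15.0000% + 0.5215 × 2.7090% = 8.5897%.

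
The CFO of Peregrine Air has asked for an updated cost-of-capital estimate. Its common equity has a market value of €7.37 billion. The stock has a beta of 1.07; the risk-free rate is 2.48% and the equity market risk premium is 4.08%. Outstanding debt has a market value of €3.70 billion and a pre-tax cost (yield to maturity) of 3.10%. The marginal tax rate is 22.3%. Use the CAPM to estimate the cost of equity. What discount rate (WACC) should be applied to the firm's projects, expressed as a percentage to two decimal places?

5.36%

Cost of equity via CAPM: Re = 2.48% + 1.07 × 4.08% = 6.8456%.
Total capital V = 7.37 + 3.7 = 11.07.
Equity: weight = 7.37/11.07 = 0.6658; cost = 6.8456%.
Debt: weight = 3.7/11.07 = 0.3342; after-tax cost = 3.1% × (1 − 22.3%) = 2.4087%.
WACC = 0.6658 × 6.8456% + 0.3342 × 2.4087% = 5.3626%.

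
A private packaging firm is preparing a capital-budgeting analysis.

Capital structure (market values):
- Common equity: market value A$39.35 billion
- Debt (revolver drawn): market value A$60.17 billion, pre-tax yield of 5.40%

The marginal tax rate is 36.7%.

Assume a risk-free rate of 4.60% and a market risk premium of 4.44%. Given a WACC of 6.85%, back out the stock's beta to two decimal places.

1.69

Total capital V = 39.35 + 60.17 = 99.52.
Equity weight = 39.35/99.52 = 0.3954.
Revolver drawn weight = 60.17/99.52 = 0.6046.
Debt contribution = 0.6046 × 5.4% × (1 − 36.7%) = 2.0667%.
Required equity contribution = 6.85% − 2.0667% = 4.7833%  ⇒  Re = 12.0976%.
CAPM: 12.0976% = 4.6% + β × 4.44%  ⇒  β = 1.6886.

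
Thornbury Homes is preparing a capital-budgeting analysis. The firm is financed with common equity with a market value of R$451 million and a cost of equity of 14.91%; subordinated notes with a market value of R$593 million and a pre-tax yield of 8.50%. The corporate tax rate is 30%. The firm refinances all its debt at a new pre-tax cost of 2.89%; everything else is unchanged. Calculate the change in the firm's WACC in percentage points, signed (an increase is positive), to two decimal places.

-2.23 pp

Current WACC:
Total capital V = 451 + 593 = 1044.
Equity: weight = 451/1044 = 0.4320; cost = 14.91%.
Subordinated notes: weight = 593/1044 = 0.5680; after-tax cost = 8.5% × (1 − 30%) = 5.9500%.
WACC = 0.4320 × 14.9100% + 0.5680 × 5.9500% = 9.8207%.
After the change:
Total capital V = 451 + 593 = 1044.
Equity: weight = 451/1044 = 0.4320; cost = 14.91%.
Subordinated notes: weight = 593/1044 = 0.5680; after-tax cost = 2.89% × (1 − 30%) = 2.0230%.
WACC = 0.4320 × 14.9100% + 0.5680 × 2.0230% = 7.5901%.
Change in WACC = 7.5901% − 9.8207% = -2.2306 pp.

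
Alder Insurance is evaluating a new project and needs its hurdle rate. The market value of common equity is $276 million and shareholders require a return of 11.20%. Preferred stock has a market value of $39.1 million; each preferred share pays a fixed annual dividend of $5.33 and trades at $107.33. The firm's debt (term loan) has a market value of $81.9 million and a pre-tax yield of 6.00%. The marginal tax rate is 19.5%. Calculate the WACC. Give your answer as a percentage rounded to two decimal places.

9.27%

Cost of preferred: Rp = 5.33 / 107.33 = 4.9660%.
Total capital V = 276 + 39.1 + 81.9 = 397.
Equity: weight = 276/397 = 0.6952; cost = 11.2%.
Preferred: weight = 39.1/397 = 0.0985; cost = 4.966%.
Term loan: weight = 81.9/397 = 0.2063; after-tax cost = 6% × (1 − 19.5%) = 4.8300%.
WACC = 0.6952 × 11.2000% + 0.0985 × 4.9660% + 0.2063 × 4.8300% = 9.2719%.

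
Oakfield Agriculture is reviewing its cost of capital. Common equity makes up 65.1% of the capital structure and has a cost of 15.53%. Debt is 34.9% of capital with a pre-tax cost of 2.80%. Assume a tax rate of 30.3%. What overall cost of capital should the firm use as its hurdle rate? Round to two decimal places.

10.79%

After-tax cost of debt = 2.8% × (1 − 30.3%) = 1.9516%.
WACC = 0.651 × 15.5300% + 0.349 × 1.9516% = 10.7911%.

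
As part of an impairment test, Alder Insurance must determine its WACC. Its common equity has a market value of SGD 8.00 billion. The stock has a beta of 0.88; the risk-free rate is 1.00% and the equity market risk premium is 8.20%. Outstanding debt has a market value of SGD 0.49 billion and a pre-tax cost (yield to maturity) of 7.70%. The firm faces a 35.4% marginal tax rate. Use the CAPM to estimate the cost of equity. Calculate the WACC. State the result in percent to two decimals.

Cost of equity via CAPM: Re = 1.0% + 0.88 × 8.2% = 8.2160%.
Total capital V = 8 + 0.49 = 8.49.
Equity: weight = 8/8.49 = 0.9423; cost = 8.216%.
Debt: weight = 0.49/8.49 = 0.0577; after-tax cost = 7.7% × (1 − 35.4%) = 4.9742%.
WACC = 0.9423 × 8.2160% + 0.0577 × 4.9742% = 8.0289%.

8.03%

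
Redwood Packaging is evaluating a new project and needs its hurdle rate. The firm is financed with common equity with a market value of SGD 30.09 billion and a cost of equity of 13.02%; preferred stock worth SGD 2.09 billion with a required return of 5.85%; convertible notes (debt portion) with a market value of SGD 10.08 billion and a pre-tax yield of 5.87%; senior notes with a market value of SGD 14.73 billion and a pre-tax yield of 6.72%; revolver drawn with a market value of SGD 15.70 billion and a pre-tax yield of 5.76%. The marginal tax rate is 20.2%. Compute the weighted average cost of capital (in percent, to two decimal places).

8.29%

Total capital V = 30.09 + 2.09 + 10.08 + 14.73 + 15.7 = 72.69.
Equity: weight = 30.09/72.69 = 0.4139; cost = 13.02%.
Preferred: weight = 2.09/72.69 = 0.0288; cost = 5.85%.
Convertible notes (debt portion): weight = 10.08/72.69 = 0.1387; after-tax cost = 5.87% × (1 − 20.2%) = 4.6843%.
Senior notes: weight = 14.73/72.69 = 0.2026; after-tax cost = 6.72% × (1 − 20.2%) = 5.3626%.
Revolver drawn: weight = 15.7/72.69 = 0.2160; after-tax cost = 5.76% × (1 − 20.2%) = 4.5965%.
WACC = 0.4139 × 13.0200% + 0.0288 × 5.8500% + 0.1387 × 4.6843% + 0.2026 × 5.3626% + 0.2160 × 4.5965% = 8.2868%.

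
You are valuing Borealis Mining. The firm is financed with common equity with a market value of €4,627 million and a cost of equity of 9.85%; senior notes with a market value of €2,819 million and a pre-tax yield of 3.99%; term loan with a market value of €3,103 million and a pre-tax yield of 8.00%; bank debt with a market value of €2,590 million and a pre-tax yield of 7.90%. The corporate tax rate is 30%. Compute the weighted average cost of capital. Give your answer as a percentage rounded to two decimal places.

6.48%

Total capital V = 4627 + 2819 + 3103 + 2590 = 13139.
Equity: weight = 4627/13139 = 0.3522; cost = 9.85%.
Senior notes: weight = 2819/13139 = 0.2146; after-tax cost = 3.99% × (1 − 30%) = 2.7930%.
Term loan: weight = 3103/13139 = 0.2362; after-tax cost = 8% × (1 − 30%) = 5.6000%.
Bank debt: weight = 2590/13139 = 0.1971; after-tax cost = 7.9% × (1 − 30%) = 5.5300%.
WACC = 0.3522 × 9.8500% + 0.2146 × 2.7930% + 0.2362 × 5.6000% + 0.1971 × 5.5300% = 6.4806%.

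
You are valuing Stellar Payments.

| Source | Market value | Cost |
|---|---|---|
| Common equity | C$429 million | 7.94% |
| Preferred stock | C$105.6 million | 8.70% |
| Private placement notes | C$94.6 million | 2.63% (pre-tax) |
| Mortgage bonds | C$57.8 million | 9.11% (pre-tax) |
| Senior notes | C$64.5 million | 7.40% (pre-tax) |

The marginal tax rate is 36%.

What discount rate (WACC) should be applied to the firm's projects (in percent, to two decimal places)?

6.82%

Total capital V = 429 + 105.6 + 94.6 + 57.8 + 64.5 = 751.5.
Equity: weight = 429/751.5 = 0.5709; cost = 7.94%.
Preferred: weight = 105.6/751.5 = 0.1405; cost = 8.7%.
Private placement notes: weight = 94.6/751.5 = 0.1259; after-tax cost = 2.63% × (1 − 36%) = 1.6832%.
Mortgage bonds: weight = 57.8/751.5 = 0.0769; after-tax cost = 9.11% × (1 − 36%) = 5.8304%.
Senior notes: weight = 64.5/751.5 = 0.0858; after-tax cost = 7.4% × (1 − 36%) = 4.7360%.
WACC = 0.5709 × 7.9400% + 0.1405 × 8.7000% + 0.1259 × 1.6832% + 0.0769 × 5.8304% + 0.0858 × 4.7360% = 6.8219%.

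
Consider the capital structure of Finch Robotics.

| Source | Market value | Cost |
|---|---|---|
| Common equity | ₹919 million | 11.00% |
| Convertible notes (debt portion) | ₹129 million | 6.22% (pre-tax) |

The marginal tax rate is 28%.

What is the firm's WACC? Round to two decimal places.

10.20%

Total capital V = 919 + 129 = 1048.
Equity: weight = 919/1048 = 0.8769; cost = 11%.
Convertible notes (debt portion): weight = 129/1048 = 0.1231; after-tax cost = 6.22% × (1 − 28%) = 4.4784%.
WACC = 0.8769 × 11.0000% + 0.1231 × 4.4784% = 10.1972%.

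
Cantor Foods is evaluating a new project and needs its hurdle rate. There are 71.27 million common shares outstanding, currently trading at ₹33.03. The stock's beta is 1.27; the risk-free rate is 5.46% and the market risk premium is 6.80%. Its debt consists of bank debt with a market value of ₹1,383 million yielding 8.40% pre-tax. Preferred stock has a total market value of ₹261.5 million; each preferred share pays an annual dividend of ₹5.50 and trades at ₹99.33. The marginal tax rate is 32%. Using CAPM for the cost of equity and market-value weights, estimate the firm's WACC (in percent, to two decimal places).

Cost of equity via CAPM: Re = 5.46% + 1.27 × 6.8% = 14.0960%.
Cost of preferred: Rp = 5.5 / 99.33 = 5.5371%.
Market value of equity E = 33.03 × 71.27m = 2354.0481m.
Total capital V = 2354.0481 + 261.5 + 1383 = 3998.5481.
Equity: weight = 2354.0481/3998.5481 = 0.5887; cost = 14.096%.
Preferred: weight = 261.5/3998.5481 = 0.0654; cost = 5.5371%.
Bank debt: weight = 1383/3998.5481 = 0.3459; after-tax cost = 8.4% × (1 − 32%) = 5.7120%.
WACC = 0.5887 × 14.0960% + 0.0654 × 5.5371% + 0.3459 × 5.7120% = 10.6364%.

10.64%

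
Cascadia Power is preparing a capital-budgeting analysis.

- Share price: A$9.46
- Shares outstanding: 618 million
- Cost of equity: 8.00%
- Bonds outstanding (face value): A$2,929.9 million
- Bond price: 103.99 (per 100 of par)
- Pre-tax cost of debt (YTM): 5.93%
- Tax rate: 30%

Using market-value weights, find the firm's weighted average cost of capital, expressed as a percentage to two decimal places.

6.68%

Market value of equity E = 9.46 × 618m = 5846.28m. Market value of debt D = 2929.9m × 103.99/100 = 3046.80301m.
Total capital V = 5846.28 + 3046.80301 = 8893.08301.
Equity: weight = 5846.28/8893.08301 = 0.6574; cost = 8%.
Bonds outstanding: weight = 3046.80301/8893.08301 = 0.3426; after-tax cost = 5.93% × (1 − 30%) = 4.1510%.
WACC = 0.6574 × 8.0000% + 0.3426 × 4.1510% = 6.6813%.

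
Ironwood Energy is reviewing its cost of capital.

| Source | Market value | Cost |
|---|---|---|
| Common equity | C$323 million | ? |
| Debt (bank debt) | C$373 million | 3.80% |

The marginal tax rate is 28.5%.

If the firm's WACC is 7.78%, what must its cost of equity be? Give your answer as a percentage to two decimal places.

Total capital V = 323 + 373 = 696.
Equity weight = 323/696 = 0.4641.
Bank debt weight = 373/696 = 0.5359.
Debt contribution = 0.5359 × 3.8% × (1 − 28.5%) = 1.4561%.
Required equity contribution = 7.78% − 1.4561% = 6.3239%.
Re = 6.3239% / 0.4641 = 13.6267%.

13.63%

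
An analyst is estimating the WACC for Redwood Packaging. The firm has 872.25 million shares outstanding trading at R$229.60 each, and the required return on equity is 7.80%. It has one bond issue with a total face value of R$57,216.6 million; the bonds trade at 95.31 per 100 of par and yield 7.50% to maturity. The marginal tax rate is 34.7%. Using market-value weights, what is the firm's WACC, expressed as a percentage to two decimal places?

7.18%

Market value of equity E = 229.6 × 872.25m = 200268.6m. Market value of debt D = 57216.6m × 95.31/100 = 54533.14146m.
Total capital V = 200268.6 + 54533.14146 = 254801.74146.
Equity: weight = 200268.6/254801.74146 = 0.7860; cost = 7.8%.
Bonds outstanding: weight = 54533.14146/254801.74146 = 0.2140; after-tax cost = 7.5% × (1 − 34.7%) = 4.8975%.
WACC = 0.7860 × 7.8000% + 0.2140 × 4.8975% = 7.1788%.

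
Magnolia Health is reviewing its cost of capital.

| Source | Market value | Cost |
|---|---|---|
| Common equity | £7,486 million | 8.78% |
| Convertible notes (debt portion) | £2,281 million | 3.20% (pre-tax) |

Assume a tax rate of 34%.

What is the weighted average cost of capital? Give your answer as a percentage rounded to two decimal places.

7.22%

Total capital V = 7486 + 2281 = 9767.
Equity: weight = 7486/9767 = 0.7665; cost = 8.78%.
Convertible notes (debt portion): weight = 2281/9767 = 0.2335; after-tax cost = 3.2% × (1 − 34%) = 2.1120%.
WACC = 0.7665 × 8.7800% + 0.2335 × 2.1120% = 7.2227%.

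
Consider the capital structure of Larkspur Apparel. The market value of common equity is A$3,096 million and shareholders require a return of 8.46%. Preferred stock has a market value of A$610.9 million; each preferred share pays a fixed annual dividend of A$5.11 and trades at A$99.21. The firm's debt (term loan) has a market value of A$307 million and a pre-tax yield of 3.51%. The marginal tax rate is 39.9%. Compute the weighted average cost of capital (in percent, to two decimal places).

Cost of preferred: Rp = 5.11 / 99.21 = 5.1507%.
Total capital V = 3096 + 610.9 + 307 = 4013.9.
Equity: weight = 3096/4013.9 = 0.7713; cost = 8.46%.
Preferred: weight = 610.9/4013.9 = 0.1522; cost = 5.1507%.
Term loan: weight = 307/4013.9 = 0.0765; after-tax cost = 3.51% × (1 − 39.9%) = 2.1095%.
WACC = 0.7713 × 8.4600% + 0.1522 × 5.1507% + 0.0765 × 2.1095% = 7.4706%.

7.47%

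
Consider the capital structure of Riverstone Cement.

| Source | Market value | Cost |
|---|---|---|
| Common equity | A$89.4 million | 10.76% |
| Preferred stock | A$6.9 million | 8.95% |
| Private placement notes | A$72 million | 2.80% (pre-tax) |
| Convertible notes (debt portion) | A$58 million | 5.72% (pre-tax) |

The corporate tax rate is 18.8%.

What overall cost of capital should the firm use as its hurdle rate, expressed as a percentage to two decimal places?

Total capital V = 89.4 + 6.9 + 72 + 58 = 226.3.
Equity: weight = 89.4/226.3 = 0.3951; cost = 10.76%.
Preferred: weight = 6.9/226.3 = 0.0305; cost = 8.95%.
Private placement notes: weight = 72/226.3 = 0.3182; after-tax cost = 2.8% × (1 − 18.8%) = 2.2736%.
Convertible notes (debt portion): weight = 58/226.3 = 0.2563; after-tax cost = 5.72% × (1 − 18.8%) = 4.6446%.
WACC = 0.3951 × 10.7600% + 0.0305 × 8.9500% + 0.3182 × 2.2736% + 0.2563 × 4.6446% = 6.4374%.

6.44%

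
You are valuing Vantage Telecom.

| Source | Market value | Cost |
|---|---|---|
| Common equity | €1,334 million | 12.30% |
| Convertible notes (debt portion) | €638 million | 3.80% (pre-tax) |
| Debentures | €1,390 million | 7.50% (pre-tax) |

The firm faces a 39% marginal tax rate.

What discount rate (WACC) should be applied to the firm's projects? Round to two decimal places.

Total capital V = 1334 + 638 + 1390 = 3362.
Equity: weight = 1334/3362 = 0.3968; cost = 12.3%.
Convertible notes (debt portion): weight = 638/3362 = 0.1898; after-tax cost = 3.8% × (1 − 39%) = 2.3180%.
Debentures: weight = 1390/3362 = 0.4134; after-tax cost = 7.5% × (1 − 39%) = 4.5750%.
WACC = 0.3968 × 12.3000% + 0.1898 × 2.3180% + 0.4134 × 4.5750% = 7.2119%.

7.21%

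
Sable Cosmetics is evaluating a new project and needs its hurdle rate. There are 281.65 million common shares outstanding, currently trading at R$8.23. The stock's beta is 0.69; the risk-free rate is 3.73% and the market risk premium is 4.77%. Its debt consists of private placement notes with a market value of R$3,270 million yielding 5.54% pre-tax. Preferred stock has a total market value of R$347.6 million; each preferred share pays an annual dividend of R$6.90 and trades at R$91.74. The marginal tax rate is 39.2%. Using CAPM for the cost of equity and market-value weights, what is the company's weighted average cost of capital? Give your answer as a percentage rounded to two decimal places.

Cost of equity via CAPM: Re = 3.73% + 0.69 × 4.77% = 7.0213%.
Cost of preferred: Rp = 6.9 / 91.74 = 7.5213%.
Market value of equity E = 8.23 × 281.65m = 2317.9795m.
Total capital V = 2317.9795 + 347.6 + 3270 = 5935.5795.
Equity: weight = 2317.9795/5935.5795 = 0.3905; cost = 7.0213%.
Preferred: weight = 347.6/5935.5795 = 0.0586; cost = 7.5213%.
Private placement notes: weight = 3270/5935.5795 = 0.5509; after-tax cost = 5.54% × (1 − 39.2%) = 3.3683%.
WACC = 0.3905 × 7.0213% + 0.0586 × 7.5213% + 0.5509 × 3.3683% = 5.0381%.

5.04%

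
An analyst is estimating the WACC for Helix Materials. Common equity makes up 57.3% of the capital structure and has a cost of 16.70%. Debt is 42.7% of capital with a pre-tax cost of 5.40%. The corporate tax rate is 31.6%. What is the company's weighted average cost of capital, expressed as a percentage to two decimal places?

11.15%

After-tax cost of debt = 5.4% × (1 − 31.6%) = 3.6936%.
WACC = 0.573 × 16.7000% + 0.427 × 3.6936% = 11.1463%.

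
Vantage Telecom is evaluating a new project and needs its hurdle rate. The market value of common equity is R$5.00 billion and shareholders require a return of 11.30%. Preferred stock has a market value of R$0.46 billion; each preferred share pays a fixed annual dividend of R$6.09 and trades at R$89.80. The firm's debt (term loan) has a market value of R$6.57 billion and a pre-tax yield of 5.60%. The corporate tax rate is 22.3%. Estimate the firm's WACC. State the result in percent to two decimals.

Cost of preferred: Rp = 6.09 / 89.8 = 6.7817%.
Total capital V = 5 + 0.46 + 6.57 = 12.03.
Equity: weight = 5/12.03 = 0.4156; cost = 11.3%.
Preferred: weight = 0.46/12.03 = 0.0382; cost = 6.7817%.
Term loan: weight = 6.57/12.03 = 0.5461; after-tax cost = 5.6% × (1 − 22.3%) = 4.3512%.
WACC = 0.4156 × 11.3000% + 0.0382 × 6.7817% + 0.5461 × 4.3512% = 7.3322%.

7.33%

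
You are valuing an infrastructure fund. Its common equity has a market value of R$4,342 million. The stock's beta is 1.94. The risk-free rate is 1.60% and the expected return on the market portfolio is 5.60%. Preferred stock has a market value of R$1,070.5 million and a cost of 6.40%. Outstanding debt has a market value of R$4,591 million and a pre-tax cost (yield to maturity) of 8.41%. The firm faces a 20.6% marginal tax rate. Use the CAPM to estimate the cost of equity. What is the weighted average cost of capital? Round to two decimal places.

Market risk premium = 5.6% − 1.6% = 4.0%.
Cost of equity via CAPM: Re = 1.6% + 1.94 × 4.0% = 9.3600%.
Total capital V = 4342 + 1070.5 + 4591 = 10003.5.
Equity: weight = 4342/10003.5 = 0.4340; cost = 9.36%.
Preferred: weight = 1070.5/10003.5 = 0.1070; cost = 6.4%.
Debt: weight = 4591/10003.5 = 0.4589; after-tax cost = 8.41% × (1 − 20.6%) = 6.6775%.
WACC = 0.4340 × 9.3600% + 0.1070 × 6.4000% + 0.4589 × 6.6775% = 7.8122%.

7.81%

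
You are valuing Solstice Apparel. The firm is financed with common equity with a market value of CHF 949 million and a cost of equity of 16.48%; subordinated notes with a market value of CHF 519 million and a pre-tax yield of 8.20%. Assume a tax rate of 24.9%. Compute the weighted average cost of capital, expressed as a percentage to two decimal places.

Total capital V = 949 + 519 = 1468.
Equity: weight = 949/1468 = 0.6465; cost = 16.48%.
Subordinated notes: weight = 519/1468 = 0.3535; after-tax cost = 8.2% × (1 − 24.9%) = 6.1582%.
WACC = 0.6465 × 16.4800% + 0.3535 × 6.1582% = 12.8308%.

12.83%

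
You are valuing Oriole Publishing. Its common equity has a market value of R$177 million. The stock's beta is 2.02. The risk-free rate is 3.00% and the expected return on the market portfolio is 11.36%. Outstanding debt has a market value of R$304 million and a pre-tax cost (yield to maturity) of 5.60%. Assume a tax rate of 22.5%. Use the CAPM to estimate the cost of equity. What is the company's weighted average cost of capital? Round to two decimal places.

Market risk premium = 11.36% − 3.0% = 8.36%.
Cost of equity via CAPM: Re = 3.0% + 2.02 × 8.36% = 19.8872%.
Total capital V = 177 + 304 = 481.
Equity: weight = 177/481 = 0.3680; cost = 19.8872%.
Debt: weight = 304/481 = 0.6320; after-tax cost = 5.6% × (1 − 22.5%) = 4.3400%.
WACC = 0.3680 × 19.8872% + 0.6320 × 4.3400% = 10.0611%.

10.06%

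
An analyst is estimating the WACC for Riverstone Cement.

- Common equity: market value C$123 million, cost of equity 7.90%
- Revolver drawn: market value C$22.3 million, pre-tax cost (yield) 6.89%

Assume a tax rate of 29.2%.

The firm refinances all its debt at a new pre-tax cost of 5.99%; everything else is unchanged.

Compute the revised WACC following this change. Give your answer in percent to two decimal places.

7.34%

After the change:
Total capital V = 123 + 22.3 = 145.3.
Equity: weight = 123/145.3 = 0.8465; cost = 7.9%.
Revolver drawn: weight = 22.3/145.3 = 0.1535; after-tax cost = 5.99% × (1 − 29.2%) = 4.2409%.
WACC = 0.8465 × 7.9000% + 0.1535 × 4.2409% = 7.3384%.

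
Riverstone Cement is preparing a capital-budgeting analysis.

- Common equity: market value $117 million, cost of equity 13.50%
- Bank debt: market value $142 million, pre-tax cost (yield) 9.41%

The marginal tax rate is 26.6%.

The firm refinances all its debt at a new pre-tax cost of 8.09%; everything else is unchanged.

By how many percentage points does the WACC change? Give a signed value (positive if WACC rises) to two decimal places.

-0.53 pp

Current WACC:
Total capital V = 117 + 142 = 259.
Equity: weight = 117/259 = 0.4517; cost = 13.5%.
Bank debt: weight = 142/259 = 0.5483; after-tax cost = 9.41% × (1 − 26.6%) = 6.9069%.
WACC = 0.4517 × 13.5000% + 0.5483 × 6.9069% = 9.8853%.
After the change:
Total capital V = 117 + 142 = 259.
Equity: weight = 117/259 = 0.4517; cost = 13.5%.
Bank debt: weight = 142/259 = 0.5483; after-tax cost = 8.09% × (1 − 26.6%) = 5.9381%.
WACC = 0.4517 × 13.5000% + 0.5483 × 5.9381% = 9.3541%.
Change in WACC = 9.3541% − 9.8853% = -0.5312 pp.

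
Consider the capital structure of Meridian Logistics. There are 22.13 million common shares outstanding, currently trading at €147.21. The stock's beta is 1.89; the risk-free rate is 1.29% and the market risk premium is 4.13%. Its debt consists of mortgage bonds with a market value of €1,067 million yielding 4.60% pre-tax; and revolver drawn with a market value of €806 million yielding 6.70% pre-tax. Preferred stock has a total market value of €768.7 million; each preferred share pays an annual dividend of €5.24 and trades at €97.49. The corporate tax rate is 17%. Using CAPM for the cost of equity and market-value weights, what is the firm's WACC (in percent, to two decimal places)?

7.17%

Cost of equity via CAPM: Re = 1.29% + 1.89 × 4.13% = 9.0957%.
Cost of preferred: Rp = 5.24 / 97.49 = 5.3749%.
Market value of equity E = 147.21 × 22.13m = 3257.7573m.
Total capital V = 3257.7573 + 768.7 + 1067 + 806 = 5899.4573.
Equity: weight = 3257.7573/5899.4573 = 0.5522; cost = 9.0957%.
Preferred: weight = 768.7/5899.4573 = 0.1303; cost = 5.3749%.
Mortgage bonds: weight = 1067/5899.4573 = 0.1809; after-tax cost = 4.6% × (1 − 17%) = 3.8180%.
Revolver drawn: weight = 806/5899.4573 = 0.1366; after-tax cost = 6.7% × (1 − 17%) = 5.5610%.
WACC = 0.5522 × 9.0957% + 0.1303 × 5.3749% + 0.1809 × 3.8180% + 0.1366 × 5.5610% = 7.1734%.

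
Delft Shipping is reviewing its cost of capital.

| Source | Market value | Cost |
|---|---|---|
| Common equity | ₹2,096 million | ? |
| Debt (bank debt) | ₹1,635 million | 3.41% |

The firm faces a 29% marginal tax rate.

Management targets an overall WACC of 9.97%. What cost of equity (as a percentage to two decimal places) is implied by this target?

15.86%

Total capital V = 2096 + 1635 = 3731.
Equity weight = 2096/3731 = 0.5618.
Bank debt weight = 1635/3731 = 0.4382.
Debt contribution = 0.4382 × 3.41% × (1 − 29%) = 1.0610%.
Required equity contribution = 9.97% − 1.0610% = 8.9090%.
Re = 8.9090% / 0.5618 = 15.8586%.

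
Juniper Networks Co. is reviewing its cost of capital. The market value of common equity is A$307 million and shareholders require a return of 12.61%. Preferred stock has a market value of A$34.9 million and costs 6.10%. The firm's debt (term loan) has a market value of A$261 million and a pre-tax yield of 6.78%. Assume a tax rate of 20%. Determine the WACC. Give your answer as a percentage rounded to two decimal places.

9.12%

Total capital V = 307 + 34.9 + 261 = 602.9.
Equity: weight = 307/602.9 = 0.5092; cost = 12.61%.
Preferred: weight = 34.9/602.9 = 0.0579; cost = 6.1%.
Term loan: weight = 261/602.9 = 0.4329; after-tax cost = 6.78% × (1 − 20%) = 5.4240%.
WACC = 0.5092 × 12.6100% + 0.0579 × 6.1000% + 0.4329 × 5.4240% = 9.1223%.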